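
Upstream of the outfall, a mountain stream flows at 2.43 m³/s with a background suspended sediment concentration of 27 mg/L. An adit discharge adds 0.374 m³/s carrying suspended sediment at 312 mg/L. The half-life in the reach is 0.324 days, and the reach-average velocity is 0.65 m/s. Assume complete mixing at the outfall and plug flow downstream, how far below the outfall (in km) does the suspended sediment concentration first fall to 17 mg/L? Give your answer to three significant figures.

Conservation of mass: C = (2.430·27.00 + 0.3740·312.0) / 2.804 = 182.3/2.804 = 65.01 mg/L.
Half-life 0.324 d → k = ln 2 / 0.324 = 2.139 d⁻¹.
Set 65.01·exp(−k·t) = 17 → t = ln(65.01/17)/k = 54170 s = 15.05 h.
Distance = v·t = 0.65·54170 = 35210 m = 35.21 km.

35.2 km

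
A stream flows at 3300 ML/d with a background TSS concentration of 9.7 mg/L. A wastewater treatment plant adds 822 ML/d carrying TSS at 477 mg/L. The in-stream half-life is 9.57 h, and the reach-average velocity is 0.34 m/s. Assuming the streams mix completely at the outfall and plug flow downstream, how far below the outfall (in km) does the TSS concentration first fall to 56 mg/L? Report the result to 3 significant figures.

Flow-weighted average: C = (3300·9.700 + 822.0·477.0) / 4122 = 424100/4122 = 102.9 mg/L.
Half-life 9.57 h → k = ln 2 / 9.57 = 0.07243 h⁻¹ = 1.738 d⁻¹.
Set 102.9·exp(−k·t) = 56 → t = ln(102.9/56)/k = 30230 s = 8.398 h.
Distance = v·t = 0.34·30230 = 10280 m = 10.28 km.

10.3 km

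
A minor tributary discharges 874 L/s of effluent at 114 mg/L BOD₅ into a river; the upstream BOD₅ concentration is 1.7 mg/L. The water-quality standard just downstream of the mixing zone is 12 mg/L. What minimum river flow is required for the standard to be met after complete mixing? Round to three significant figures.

8660 L/s

Set C_mix = 12: (Q·1.700 + 874.0·114.0) / (Q + 874.0) = 12
→ Q = 874.0·(114.0 − 12)/(12 − 1.700) = 8655 L/s.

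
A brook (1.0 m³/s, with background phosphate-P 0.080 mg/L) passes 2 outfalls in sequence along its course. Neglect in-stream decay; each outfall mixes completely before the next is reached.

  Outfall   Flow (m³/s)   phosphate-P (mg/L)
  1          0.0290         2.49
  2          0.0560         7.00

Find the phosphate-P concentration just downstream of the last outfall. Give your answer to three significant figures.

Below outfall 1: Q → 1.029 m³/s, C = (1.000·0.08000 + 0.02900·2.490)/1.029 = 0.1479 mg/L.
Below outfall 2: Q → 1.085 m³/s, C = (1.029·0.1479 + 0.05600·7.000)/1.085 = 0.5016 mg/L.

0.502 mg/L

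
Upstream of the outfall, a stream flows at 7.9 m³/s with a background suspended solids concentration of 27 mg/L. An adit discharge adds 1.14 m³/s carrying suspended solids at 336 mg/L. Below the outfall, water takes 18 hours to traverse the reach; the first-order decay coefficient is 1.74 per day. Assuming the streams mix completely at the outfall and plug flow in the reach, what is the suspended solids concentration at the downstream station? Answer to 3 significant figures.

After mixing, C = (7.900·27.00 + 1.140·336.0) / 9.040 = 596.3/9.040 = 65.97 mg/L.
After decay, C = 65.97 × e^(−kt) = 65.97 × 0.2712 = 17.89 mg/L.

17.9 mg/L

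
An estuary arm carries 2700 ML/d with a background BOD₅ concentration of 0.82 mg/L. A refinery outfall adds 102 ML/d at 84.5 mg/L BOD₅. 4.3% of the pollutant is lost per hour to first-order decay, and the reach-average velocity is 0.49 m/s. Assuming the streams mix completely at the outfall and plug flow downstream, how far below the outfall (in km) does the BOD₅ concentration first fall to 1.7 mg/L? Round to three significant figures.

33.0 km

Mixed concentration C = ΣQC/ΣQ = (2700·0.8200 + 102.0·84.50) / 2802 = 10830/2802 = 3.866 mg/L.
4.3%/h lost → k = −ln(1 − 0.043) = 0.04395 h⁻¹.
Set 3.866·exp(−k·t) = 1.7 → t = ln(3.866/1.7)/k = 67300 s = 18.69 h.
Distance = v·t = 0.49·67300 = 32980 m = 32.98 km.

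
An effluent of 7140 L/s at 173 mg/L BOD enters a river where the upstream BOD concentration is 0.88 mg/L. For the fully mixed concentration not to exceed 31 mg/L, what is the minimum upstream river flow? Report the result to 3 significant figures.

Set C_mix = 31: (Q·0.8800 + 7140·173.0) / (Q + 7140) = 31
→ Q = 7140·(173.0 − 31)/(31 − 0.8800) = 33660 L/s.

33700 L/s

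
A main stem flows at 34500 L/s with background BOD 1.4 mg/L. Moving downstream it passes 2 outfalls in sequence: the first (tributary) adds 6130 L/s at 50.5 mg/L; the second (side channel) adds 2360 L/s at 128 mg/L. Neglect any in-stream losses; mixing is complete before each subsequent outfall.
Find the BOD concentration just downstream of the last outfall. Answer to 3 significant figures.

Below outfall 1: Q → 40630 L/s, C = (34500·1.400 + 6130·50.50)/40630 = 8.808 mg/L.
Below outfall 2: Q → 42990 L/s, C = (40630·8.808 + 2360·128.0)/42990 = 15.35 mg/L.

15.4 mg/L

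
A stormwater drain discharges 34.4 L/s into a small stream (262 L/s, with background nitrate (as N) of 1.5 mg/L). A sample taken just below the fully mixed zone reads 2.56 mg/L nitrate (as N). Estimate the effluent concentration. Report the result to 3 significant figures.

Mass balance: 262.0·1.500 + 34.40·Cₑ = 296.4·2.560
→ Cₑ = (296.4·2.560 − 262.0·1.500) / 34.40 = 10.63 mg/L.

10.6 mg/L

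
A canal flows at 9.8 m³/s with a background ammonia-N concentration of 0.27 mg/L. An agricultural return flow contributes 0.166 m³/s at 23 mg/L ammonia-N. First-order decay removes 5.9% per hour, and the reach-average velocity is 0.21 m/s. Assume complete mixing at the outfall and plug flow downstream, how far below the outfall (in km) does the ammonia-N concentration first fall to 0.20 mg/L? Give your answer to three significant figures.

14.6 km

Mass balance: C = (9.800·0.2700 + 0.1660·23.00) / 9.966 = 6.464/9.966 = 0.6486 mg/L.
5.9%/h lost → k = −ln(1 − 0.059) = 0.06081 h⁻¹.
Set 0.6486·exp(−k·t) = 0.20 → t = ln(0.6486/0.20)/k = 69650 s = 19.35 h.
Distance = v·t = 0.21·69650 = 14630 m = 14.63 km.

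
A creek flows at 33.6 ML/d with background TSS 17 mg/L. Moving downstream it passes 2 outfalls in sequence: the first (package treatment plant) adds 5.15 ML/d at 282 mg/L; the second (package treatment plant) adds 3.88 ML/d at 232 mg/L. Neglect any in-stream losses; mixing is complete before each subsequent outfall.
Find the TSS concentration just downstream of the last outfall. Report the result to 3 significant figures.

68.6 mg/L

Below outfall 1: Q → 38.75 ML/d, C = (33.60·17.00 + 5.150·282.0)/38.75 = 52.22 mg/L.
Below outfall 2: Q → 42.63 ML/d, C = (38.75·52.22 + 3.880·232.0)/42.63 = 68.58 mg/L.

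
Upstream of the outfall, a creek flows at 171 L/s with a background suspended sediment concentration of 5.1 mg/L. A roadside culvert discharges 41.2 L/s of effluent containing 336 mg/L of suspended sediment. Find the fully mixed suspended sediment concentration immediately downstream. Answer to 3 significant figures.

After mixing, C = (171.0·5.100 + 41.20·336.0) / 212.2 = 14720/212.2 = 69.35 mg/L.

69.3 mg/L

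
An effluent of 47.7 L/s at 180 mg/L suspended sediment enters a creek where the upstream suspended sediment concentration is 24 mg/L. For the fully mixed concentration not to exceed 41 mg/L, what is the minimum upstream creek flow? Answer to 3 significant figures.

Set C_mix = 41: (Q·24.00 + 47.70·180.0) / (Q + 47.70) = 41
→ Q = 47.70·(180.0 − 41)/(41 − 24.00) = 390.0 L/s.

390 L/s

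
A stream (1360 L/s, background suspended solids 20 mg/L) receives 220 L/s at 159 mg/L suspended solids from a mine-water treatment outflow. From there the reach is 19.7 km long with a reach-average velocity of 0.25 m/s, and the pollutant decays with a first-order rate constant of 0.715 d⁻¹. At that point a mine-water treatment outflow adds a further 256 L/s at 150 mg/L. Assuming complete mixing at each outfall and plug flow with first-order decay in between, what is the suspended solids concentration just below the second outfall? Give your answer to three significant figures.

Flow-weighted average: C = (1360·20.00 + 220.0·159.0) / 1580 = 62180/1580 = 39.35 mg/L; combined flow 1580 L/s.
Travel time t = 19.7·1000 / 0.25 = 78800 s = 21.89 h.
Applying C = C₀e^(−kt): 39.35 × 0.5209 = 20.50 mg/L.
Second outfall: C = (1580·20.50 + 256.0·150.0)/1836 = 38.56 mg/L.

38.6 mg/L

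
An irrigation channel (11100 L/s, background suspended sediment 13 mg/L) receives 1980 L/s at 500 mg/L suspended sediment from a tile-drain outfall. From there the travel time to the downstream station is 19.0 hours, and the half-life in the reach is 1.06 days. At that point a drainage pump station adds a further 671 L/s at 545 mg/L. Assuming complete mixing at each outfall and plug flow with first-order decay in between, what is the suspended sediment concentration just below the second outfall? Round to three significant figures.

75.7 mg/L

After mixing, C = (11100·13.00 + 1980·500.0) / 13080 = 1134000/13080 = 86.72 mg/L; combined flow 13080 L/s.
Half-life 1.06 d → k = ln 2 / 1.06 = 0.6539 d⁻¹.
Decay over the reach: 86.72·exp(−kt) = 86.72·0.5959 = 51.68 mg/L.
At the second outfall, C = (13080·51.68 + 671.0·545.0) / (13080 + 671.0) = 75.75 mg/L.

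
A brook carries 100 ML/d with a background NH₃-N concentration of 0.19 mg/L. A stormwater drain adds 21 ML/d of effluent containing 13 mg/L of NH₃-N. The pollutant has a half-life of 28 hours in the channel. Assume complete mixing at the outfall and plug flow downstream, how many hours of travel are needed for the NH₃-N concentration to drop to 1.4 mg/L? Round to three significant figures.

Flow-weighted average: C = (100.0·0.1900 + 21.00·13.00) / 121.0 = 292.0/121.0 = 2.413 mg/L.
Half-life 28 h → k = ln 2 / 28 = 0.02476 h⁻¹ = 0.5941 d⁻¹.
2.413·exp(−k·t) = 1.4 → t = ln(2.413/1.4)/k = 79180 s = 21.99 h.

22.0 h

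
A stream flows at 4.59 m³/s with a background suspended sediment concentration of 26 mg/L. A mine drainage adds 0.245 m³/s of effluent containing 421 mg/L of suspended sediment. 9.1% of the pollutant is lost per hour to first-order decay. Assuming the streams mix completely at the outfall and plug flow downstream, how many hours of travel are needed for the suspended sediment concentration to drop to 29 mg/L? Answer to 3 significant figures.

Mass balance: C = (4.590·26.00 + 0.2450·421.0) / 4.835 = 222.5/4.835 = 46.02 mg/L.
9.1%/h lost → k = −ln(1 − 0.091) = 0.09541 h⁻¹.
46.02·exp(−k·t) = 29 → t = ln(46.02/29)/k = 17420 s = 4.839 h.

4.84 h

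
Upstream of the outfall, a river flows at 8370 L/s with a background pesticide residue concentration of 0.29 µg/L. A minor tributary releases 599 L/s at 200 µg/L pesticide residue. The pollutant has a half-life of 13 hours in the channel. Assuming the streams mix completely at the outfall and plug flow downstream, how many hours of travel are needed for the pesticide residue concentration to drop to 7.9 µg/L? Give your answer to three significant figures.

10.2 h

After mixing, C = (8370·0.2900 + 599.0·200.0) / 8969 = 122200/8969 = 13.63 µg/L.
Half-life 13 h → k = ln 2 / 13 = 0.05332 h⁻¹ = 1.280 d⁻¹.
13.63·exp(−k·t) = 7.9 → t = ln(13.63/7.9)/k = 36810 s = 10.23 h.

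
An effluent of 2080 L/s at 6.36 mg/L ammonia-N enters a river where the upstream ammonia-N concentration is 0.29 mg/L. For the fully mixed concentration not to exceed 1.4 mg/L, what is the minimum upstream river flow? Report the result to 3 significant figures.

Set C_mix = 1.4: (Q·0.2900 + 2080·6.360) / (Q + 2080) = 1.4
→ Q = 2080·(6.360 − 1.4)/(1.4 − 0.2900) = 9294 L/s.

9290 L/s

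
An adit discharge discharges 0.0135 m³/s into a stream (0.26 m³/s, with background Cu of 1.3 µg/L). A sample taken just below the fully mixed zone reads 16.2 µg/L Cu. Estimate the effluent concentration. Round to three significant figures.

303 µg/L

Mass balance: 0.2600·1.300 + 0.01350·Cₑ = 0.2735·16.20
→ Cₑ = (0.2735·16.20 − 0.2600·1.300) / 0.01350 = 303.2 µg/L.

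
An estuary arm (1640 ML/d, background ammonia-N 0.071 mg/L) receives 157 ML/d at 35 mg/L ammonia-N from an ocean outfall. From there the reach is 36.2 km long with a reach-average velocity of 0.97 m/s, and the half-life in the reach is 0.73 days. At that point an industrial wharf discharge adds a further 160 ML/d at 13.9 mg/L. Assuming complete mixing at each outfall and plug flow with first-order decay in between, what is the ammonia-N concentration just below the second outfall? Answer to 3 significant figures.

3.04 mg/L

Mixed concentration C = ΣQC/ΣQ = (1640·0.07100 + 157.0·35.00) / 1797 = 5611/1797 = 3.123 mg/L; combined flow 1797 ML/d.
Travel time t = 36.2·1000 / 0.97 = 37320 s = 10.37 h.
Half-life 0.73 d → k = ln 2 / 0.73 = 0.9495 d⁻¹.
After decay, C = 3.123 × e^(−kt) = 3.123 × 0.6636 = 2.072 mg/L.
At the second outfall, C = (1797·2.072 + 160.0·13.90) / (1797 + 160.0) = 3.039 mg/L.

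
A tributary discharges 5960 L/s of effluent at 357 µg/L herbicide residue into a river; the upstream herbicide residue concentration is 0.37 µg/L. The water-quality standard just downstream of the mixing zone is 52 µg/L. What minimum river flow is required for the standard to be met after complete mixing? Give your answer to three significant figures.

35200 L/s

Set C_mix = 52: (Q·0.3700 + 5960·357.0) / (Q + 5960) = 52
→ Q = 5960·(357.0 − 52)/(52 − 0.3700) = 35210 L/s.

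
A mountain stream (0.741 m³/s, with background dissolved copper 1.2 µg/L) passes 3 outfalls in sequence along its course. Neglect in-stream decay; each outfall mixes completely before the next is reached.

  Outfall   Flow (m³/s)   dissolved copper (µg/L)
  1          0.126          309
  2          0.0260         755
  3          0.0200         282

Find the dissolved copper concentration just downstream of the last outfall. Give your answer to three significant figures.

Outfall 1: combined Q = 0.8670 m³/s; C = (0.7410·1.200 + 0.1260·309.0)/0.8670 = 45.93 µg/L.
Outfall 2: combined Q = 0.8930 m³/s; C = (0.8670·45.93 + 0.02600·755.0)/0.8930 = 66.58 µg/L.
Outfall 3: combined Q = 0.9130 m³/s; C = (0.8930·66.58 + 0.02000·282.0)/0.9130 = 71.30 µg/L.

71.3 µg/L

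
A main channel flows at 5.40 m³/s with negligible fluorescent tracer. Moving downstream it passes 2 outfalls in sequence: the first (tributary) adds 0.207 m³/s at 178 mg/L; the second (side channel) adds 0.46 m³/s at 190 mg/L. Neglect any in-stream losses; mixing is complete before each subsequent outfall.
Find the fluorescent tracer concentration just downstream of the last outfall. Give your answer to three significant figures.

20.5 mg/L

Outfall 1: combined Q = 5.607 m³/s; C = (5.400·0 + 0.2070·178.0)/5.607 = 6.571 mg/L.
Outfall 2: combined Q = 6.067 m³/s; C = (5.607·6.571 + 0.4600·190.0)/6.067 = 20.48 mg/L.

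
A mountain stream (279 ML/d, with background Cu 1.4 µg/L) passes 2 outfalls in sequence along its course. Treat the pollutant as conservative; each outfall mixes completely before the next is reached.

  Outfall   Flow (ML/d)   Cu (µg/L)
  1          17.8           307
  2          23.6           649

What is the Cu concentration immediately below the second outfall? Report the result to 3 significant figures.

Outfall 1: combined Q = 296.8 ML/d; C = (279.0·1.400 + 17.80·307.0)/296.8 = 19.73 µg/L.
Outfall 2: combined Q = 320.4 ML/d; C = (296.8·19.73 + 23.60·649.0)/320.4 = 66.08 µg/L.

66.1 µg/L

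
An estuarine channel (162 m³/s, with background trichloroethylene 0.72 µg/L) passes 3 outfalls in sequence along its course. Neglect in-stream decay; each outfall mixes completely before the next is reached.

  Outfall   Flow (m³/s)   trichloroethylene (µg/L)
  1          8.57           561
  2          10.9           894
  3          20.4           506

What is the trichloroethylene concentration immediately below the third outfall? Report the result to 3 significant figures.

Outfall 1: combined Q = 170.6 m³/s; C = (162.0·0.7200 + 8.570·561.0)/170.6 = 28.87 µg/L.
Outfall 2: combined Q = 181.5 m³/s; C = (170.6·28.87 + 10.90·894.0)/181.5 = 80.83 µg/L.
Outfall 3: combined Q = 201.9 m³/s; C = (181.5·80.83 + 20.40·506.0)/201.9 = 123.8 µg/L.

124 µg/L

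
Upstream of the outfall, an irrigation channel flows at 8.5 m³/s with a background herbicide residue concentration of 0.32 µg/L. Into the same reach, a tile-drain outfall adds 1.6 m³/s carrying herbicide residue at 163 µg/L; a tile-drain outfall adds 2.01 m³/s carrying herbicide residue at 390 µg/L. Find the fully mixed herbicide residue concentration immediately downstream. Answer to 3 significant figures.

86.5 µg/L

Flow-weighted average: C = (8.500·0.3200 + 1.600·163.0 + 2.010·390.0) / 12.11 = 1047/12.11 = 86.49 µg/L.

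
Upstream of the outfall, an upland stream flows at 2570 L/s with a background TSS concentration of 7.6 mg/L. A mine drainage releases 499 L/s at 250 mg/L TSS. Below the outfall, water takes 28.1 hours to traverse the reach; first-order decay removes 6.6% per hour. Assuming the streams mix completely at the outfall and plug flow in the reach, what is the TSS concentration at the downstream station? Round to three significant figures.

Mass balance: C = (2570·7.600 + 499.0·250.0) / 3069 = 144300/3069 = 47.01 mg/L.
6.6%/h lost → k = −ln(1 − 0.066) = 0.06828 h⁻¹.
Decay over the reach: 47.01·exp(−kt) = 47.01·0.1468 = 6.902 mg/L.

6.90 mg/L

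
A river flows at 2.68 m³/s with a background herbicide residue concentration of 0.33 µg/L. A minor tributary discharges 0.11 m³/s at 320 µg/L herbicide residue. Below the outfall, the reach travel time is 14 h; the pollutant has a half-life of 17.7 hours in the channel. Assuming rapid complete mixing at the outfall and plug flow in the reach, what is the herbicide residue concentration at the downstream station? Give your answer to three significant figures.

Conservation of mass: C = (2.680·0.3300 + 0.1100·320.0) / 2.790 = 36.08/2.790 = 12.93 µg/L.
Half-life 17.7 h → k = ln 2 / 17.7 = 0.03916 h⁻¹ = 0.9399 d⁻¹.
Applying C = C₀e^(−kt): 12.93 × 0.5780 = 7.475 µg/L.

7.48 µg/L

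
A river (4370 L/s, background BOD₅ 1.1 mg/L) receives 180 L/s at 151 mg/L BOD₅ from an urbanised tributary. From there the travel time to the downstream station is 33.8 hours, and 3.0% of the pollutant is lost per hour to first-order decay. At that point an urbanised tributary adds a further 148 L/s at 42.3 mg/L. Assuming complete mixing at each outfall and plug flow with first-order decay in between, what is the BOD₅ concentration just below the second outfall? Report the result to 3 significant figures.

3.76 mg/L

Mass balance: C = (4370·1.100 + 180.0·151.0) / 4550 = 31990/4550 = 7.030 mg/L; combined flow 4550 L/s.
3.0%/h lost → k = −ln(1 − 0.03) = 0.03046 h⁻¹.
Decay over the reach: 7.030·exp(−kt) = 7.030·0.3572 = 2.511 mg/L.
At the second outfall, C = (4550·2.511 + 148.0·42.30) / (4550 + 148.0) = 3.764 mg/L.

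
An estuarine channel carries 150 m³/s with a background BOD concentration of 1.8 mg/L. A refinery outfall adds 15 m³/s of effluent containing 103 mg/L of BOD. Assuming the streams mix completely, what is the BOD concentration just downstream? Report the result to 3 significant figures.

11.0 mg/L

Mixed concentration C = ΣQC/ΣQ = (150.0·1.800 + 15.00·103.0) / 165.0 = 1815/165.0 = 11.00 mg/L.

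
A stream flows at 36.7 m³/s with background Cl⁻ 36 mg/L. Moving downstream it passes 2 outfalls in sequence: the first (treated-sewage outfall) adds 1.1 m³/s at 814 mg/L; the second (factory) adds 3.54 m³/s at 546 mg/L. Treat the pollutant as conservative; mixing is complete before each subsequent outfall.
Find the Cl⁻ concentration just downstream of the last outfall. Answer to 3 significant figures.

100 mg/L

After outfall 1: Q = 36.70 + 1.100 = 37.80 m³/s; C = (36.70·36.00 + 1.100·814.0)/37.80 = 58.64 mg/L.
After outfall 2: Q = 37.80 + 3.540 = 41.34 m³/s; C = (37.80·58.64 + 3.540·546.0)/41.34 = 100.4 mg/L.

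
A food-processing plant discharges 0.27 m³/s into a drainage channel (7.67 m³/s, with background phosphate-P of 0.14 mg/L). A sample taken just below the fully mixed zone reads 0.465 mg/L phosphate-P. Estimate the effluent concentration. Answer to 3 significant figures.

9.70 mg/L

Mass balance: 7.670·0.1400 + 0.2700·Cₑ = 7.940·0.4650
→ Cₑ = (7.940·0.4650 − 7.670·0.1400) / 0.2700 = 9.697 mg/L.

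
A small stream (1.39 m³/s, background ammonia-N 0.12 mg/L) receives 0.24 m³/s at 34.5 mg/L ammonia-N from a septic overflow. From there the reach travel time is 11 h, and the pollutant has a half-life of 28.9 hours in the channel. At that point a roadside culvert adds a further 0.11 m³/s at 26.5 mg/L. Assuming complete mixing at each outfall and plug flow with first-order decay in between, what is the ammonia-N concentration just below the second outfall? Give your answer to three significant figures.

Mixed concentration C = ΣQC/ΣQ = (1.390·0.1200 + 0.2400·34.50) / 1.630 = 8.447/1.630 = 5.182 mg/L; combined flow 1.630 m³/s.
Half-life 28.9 h → k = ln 2 / 28.9 = 0.02398 h⁻¹ = 0.5756 d⁻¹.
Decay over the reach: 5.182·exp(−kt) = 5.182·0.7681 = 3.980 mg/L.
At the second outfall, C = (1.630·3.980 + 0.1100·26.50) / (1.630 + 0.1100) = 5.404 mg/L.

5.40 mg/L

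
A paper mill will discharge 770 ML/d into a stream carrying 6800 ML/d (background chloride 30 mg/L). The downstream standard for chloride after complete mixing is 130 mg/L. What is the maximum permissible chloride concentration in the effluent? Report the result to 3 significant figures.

1010 mg/L

At the limit, (Qr·Cr + Qe·Cₑ)/(Qr + Qe) = 130:
Cₑ = (7570·130 − 6800·30.00) / 770.0 = 1013 mg/L.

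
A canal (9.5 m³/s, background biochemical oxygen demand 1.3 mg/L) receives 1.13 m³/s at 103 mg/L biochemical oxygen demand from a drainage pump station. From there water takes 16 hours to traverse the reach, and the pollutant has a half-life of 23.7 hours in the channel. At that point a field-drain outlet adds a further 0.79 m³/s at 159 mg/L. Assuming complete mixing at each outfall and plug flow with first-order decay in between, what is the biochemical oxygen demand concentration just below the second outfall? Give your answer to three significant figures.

After mixing, C = (9.500·1.300 + 1.130·103.0) / 10.63 = 128.7/10.63 = 12.11 mg/L; combined flow 10.63 m³/s.
Half-life 23.7 h → k = ln 2 / 23.7 = 0.02925 h⁻¹ = 0.7019 d⁻¹.
Applying C = C₀e^(−kt): 12.11 × 0.6263 = 7.585 mg/L.
Second outfall: C = (10.63·7.585 + 0.7900·159.0)/11.42 = 18.06 mg/L.

18.1 mg/L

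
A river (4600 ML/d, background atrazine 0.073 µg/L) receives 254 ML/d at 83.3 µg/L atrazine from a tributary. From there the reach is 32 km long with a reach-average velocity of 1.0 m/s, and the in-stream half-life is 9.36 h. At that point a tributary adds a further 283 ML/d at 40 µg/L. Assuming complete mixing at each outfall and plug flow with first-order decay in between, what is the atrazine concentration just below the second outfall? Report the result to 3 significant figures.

Mass balance: C = (4600·0.07300 + 254.0·83.30) / 4854 = 21490/4854 = 4.428 µg/L; combined flow 4854 ML/d.
Travel time t = 32·1000 / 1.0 = 32000 s = 8.889 h.
Half-life 9.36 h → k = ln 2 / 9.36 = 0.07405 h⁻¹ = 1.777 d⁻¹.
After decay, C = 4.428 × e^(−kt) = 4.428 × 0.5178 = 2.293 µg/L.
At the second outfall, C = (4854·2.293 + 283.0·40.00) / (4854 + 283.0) = 4.370 µg/L.

4.37 µg/L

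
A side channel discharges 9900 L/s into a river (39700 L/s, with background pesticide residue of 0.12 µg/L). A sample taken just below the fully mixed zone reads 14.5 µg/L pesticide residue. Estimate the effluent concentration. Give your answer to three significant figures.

Mass balance: 39700·0.1200 + 9900·Cₑ = 49600·14.50
→ Cₑ = (49600·14.50 − 39700·0.1200) / 9900 = 72.17 µg/L.

72.2 µg/L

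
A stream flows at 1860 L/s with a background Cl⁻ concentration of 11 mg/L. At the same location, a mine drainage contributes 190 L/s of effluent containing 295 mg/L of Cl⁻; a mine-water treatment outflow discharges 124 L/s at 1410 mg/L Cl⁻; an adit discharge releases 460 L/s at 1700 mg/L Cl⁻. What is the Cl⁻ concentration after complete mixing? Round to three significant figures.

392 mg/L

After mixing, C = (1860·11.00 + 190.0·295.0 + 124.0·1410 + 460.0·1700) / 2634 = 1033000/2634 = 392.3 mg/L.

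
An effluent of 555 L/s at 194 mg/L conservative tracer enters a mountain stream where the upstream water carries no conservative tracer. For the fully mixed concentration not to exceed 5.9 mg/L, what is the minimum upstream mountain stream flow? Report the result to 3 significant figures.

Set C_mix = 5.9: (Q·0 + 555.0·194.0) / (Q + 555.0) = 5.9
→ Q = 555.0·(194.0 − 5.9)/(5.9 − 0) = 17690 L/s.

17700 L/s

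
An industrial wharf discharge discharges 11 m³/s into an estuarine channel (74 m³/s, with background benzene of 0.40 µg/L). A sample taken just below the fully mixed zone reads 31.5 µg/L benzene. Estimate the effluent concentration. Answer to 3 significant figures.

241 µg/L

Mass balance: 74.00·0.4000 + 11.00·Cₑ = 85.00·31.50
→ Cₑ = (85.00·31.50 − 74.00·0.4000) / 11.00 = 240.7 µg/L.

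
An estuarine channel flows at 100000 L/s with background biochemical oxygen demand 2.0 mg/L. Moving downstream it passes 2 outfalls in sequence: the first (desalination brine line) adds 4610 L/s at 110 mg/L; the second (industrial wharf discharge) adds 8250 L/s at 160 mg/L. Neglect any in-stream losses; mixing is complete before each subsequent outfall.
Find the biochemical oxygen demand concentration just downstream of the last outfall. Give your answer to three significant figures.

18.0 mg/L

Below outfall 1: Q → 104600 L/s, C = (100000·2.000 + 4610·110.0)/104600 = 6.759 mg/L.
Below outfall 2: Q → 112900 L/s, C = (104600·6.759 + 8250·160.0)/112900 = 17.96 mg/L.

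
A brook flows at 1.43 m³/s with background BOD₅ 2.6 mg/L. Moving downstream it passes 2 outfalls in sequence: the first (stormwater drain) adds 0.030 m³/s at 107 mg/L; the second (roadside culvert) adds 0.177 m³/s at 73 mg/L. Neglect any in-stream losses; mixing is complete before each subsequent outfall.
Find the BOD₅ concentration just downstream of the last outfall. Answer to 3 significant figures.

Outfall 1: combined Q = 1.460 m³/s; C = (1.430·2.600 + 0.03000·107.0)/1.460 = 4.745 mg/L.
Outfall 2: combined Q = 1.637 m³/s; C = (1.460·4.745 + 0.1770·73.00)/1.637 = 12.13 mg/L.

12.1 mg/L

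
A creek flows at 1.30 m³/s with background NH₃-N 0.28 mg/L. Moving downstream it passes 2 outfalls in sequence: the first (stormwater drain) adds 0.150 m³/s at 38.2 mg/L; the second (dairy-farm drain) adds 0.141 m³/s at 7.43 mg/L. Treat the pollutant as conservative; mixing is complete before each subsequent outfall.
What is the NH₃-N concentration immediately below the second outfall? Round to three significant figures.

After outfall 1: Q = 1.300 + 0.1500 = 1.450 m³/s; C = (1.300·0.2800 + 0.1500·38.20)/1.450 = 4.203 mg/L.
After outfall 2: Q = 1.450 + 0.1410 = 1.591 m³/s; C = (1.450·4.203 + 0.1410·7.430)/1.591 = 4.489 mg/L.

4.49 mg/L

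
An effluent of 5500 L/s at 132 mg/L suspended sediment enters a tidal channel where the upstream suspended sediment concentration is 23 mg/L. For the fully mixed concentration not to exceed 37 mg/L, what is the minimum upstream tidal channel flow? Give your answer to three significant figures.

37300 L/s

Set C_mix = 37: (Q·23.00 + 5500·132.0) / (Q + 5500) = 37
→ Q = 5500·(132.0 − 37)/(37 − 23.00) = 37320 L/s.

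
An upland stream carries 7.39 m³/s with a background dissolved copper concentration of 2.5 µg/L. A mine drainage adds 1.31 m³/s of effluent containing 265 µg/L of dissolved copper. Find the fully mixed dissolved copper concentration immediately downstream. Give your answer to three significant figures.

Conservation of mass: C = (7.390·2.500 + 1.310·265.0) / 8.700 = 365.6/8.700 = 42.03 µg/L.

42.0 µg/L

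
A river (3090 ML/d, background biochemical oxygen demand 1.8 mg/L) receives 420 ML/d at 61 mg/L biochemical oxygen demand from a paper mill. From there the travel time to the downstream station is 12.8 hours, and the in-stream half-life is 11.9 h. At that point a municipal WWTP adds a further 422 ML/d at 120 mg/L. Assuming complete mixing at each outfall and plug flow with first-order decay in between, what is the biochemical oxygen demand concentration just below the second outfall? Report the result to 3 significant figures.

Flow-weighted average: C = (3090·1.800 + 420.0·61.00) / 3510 = 31180/3510 = 8.884 mg/L; combined flow 3510 ML/d.
Half-life 11.9 h → k = ln 2 / 11.9 = 0.05825 h⁻¹ = 1.398 d⁻¹.
Applying C = C₀e^(−kt): 8.884 × 0.4745 = 4.215 mg/L.
Second outfall: C = (3510·4.215 + 422.0·120.0)/3932 = 16.64 mg/L.

16.6 mg/L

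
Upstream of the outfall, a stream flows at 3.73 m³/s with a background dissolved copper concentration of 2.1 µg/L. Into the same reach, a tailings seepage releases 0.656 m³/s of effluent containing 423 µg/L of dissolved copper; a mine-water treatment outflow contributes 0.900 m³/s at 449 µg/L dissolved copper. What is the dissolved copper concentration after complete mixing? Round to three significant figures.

130 µg/L

Mixed concentration C = ΣQC/ΣQ = (3.730·2.100 + 0.6560·423.0 + 0.9000·449.0) / 5.286 = 689.4/5.286 = 130.4 µg/L.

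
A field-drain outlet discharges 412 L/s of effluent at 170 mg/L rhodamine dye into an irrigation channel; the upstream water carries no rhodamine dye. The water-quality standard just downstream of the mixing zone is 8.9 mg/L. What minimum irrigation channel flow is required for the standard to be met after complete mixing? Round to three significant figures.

Set C_mix = 8.9: (Q·0 + 412.0·170.0) / (Q + 412.0) = 8.9
→ Q = 412.0·(170.0 − 8.9)/(8.9 − 0) = 7458 L/s.

7460 L/s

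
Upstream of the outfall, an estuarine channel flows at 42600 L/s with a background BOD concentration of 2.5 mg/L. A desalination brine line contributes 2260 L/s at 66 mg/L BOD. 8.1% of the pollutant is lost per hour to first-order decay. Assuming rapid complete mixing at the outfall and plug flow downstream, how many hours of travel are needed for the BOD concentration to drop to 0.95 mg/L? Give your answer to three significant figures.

After mixing, C = (42600·2.500 + 2260·66.00) / 44860 = 255700/44860 = 5.699 mg/L.
8.1%/h lost → k = −ln(1 − 0.081) = 0.08447 h⁻¹.
5.699·exp(−k·t) = 0.95 → t = ln(5.699/0.95)/k = 76360 s = 21.21 h.

21.2 h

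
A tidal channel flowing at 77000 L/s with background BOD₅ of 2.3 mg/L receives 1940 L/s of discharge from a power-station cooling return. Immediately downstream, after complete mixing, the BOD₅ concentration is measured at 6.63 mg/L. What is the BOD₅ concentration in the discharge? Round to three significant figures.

Mass balance: 77000·2.300 + 1940·Cₑ = 78940·6.630
→ Cₑ = (78940·6.630 − 77000·2.300) / 1940 = 178.5 mg/L.

178 mg/L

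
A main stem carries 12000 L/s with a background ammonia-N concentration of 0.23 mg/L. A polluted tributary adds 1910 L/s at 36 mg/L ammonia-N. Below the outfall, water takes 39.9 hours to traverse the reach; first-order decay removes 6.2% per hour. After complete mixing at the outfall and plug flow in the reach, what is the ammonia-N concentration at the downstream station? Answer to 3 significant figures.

Flow-weighted average: C = (12000·0.2300 + 1910·36.00) / 13910 = 71520/13910 = 5.142 mg/L.
6.2%/h lost → k = −ln(1 − 0.062) = 0.06401 h⁻¹.
Applying C = C₀e^(−kt): 5.142 × 0.07778 = 0.3999 mg/L.

0.400 mg/L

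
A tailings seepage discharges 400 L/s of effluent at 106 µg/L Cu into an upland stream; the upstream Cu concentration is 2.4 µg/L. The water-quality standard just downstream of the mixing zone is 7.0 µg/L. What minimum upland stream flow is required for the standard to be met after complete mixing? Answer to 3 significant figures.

8610 L/s

Set C_mix = 7.0: (Q·2.400 + 400.0·106.0) / (Q + 400.0) = 7.0
→ Q = 400.0·(106.0 − 7.0)/(7.0 − 2.400) = 8609 L/s.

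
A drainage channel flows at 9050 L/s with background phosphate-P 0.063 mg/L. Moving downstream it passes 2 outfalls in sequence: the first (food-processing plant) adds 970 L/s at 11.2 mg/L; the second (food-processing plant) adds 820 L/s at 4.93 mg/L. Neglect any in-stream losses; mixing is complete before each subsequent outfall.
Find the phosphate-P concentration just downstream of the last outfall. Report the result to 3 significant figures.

After outfall 1: Q = 9050 + 970.0 = 10020 L/s; C = (9050·0.06300 + 970.0·11.20)/10020 = 1.141 mg/L.
After outfall 2: Q = 10020 + 820.0 = 10840 L/s; C = (10020·1.141 + 820.0·4.930)/10840 = 1.428 mg/L.

1.43 mg/L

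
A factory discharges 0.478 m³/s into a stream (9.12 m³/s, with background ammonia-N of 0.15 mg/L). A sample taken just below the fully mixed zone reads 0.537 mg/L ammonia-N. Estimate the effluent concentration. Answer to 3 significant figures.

7.92 mg/L

Mass balance: 9.120·0.1500 + 0.4780·Cₑ = 9.598·0.5370
→ Cₑ = (9.598·0.5370 − 9.120·0.1500) / 0.4780 = 7.921 mg/L.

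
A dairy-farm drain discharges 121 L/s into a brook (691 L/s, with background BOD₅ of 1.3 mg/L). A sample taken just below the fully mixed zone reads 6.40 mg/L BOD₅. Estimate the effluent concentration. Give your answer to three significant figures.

Mass balance: 691.0·1.300 + 121.0·Cₑ = 812.0·6.400
→ Cₑ = (812.0·6.400 − 691.0·1.300) / 121.0 = 35.52 mg/L.

35.5 mg/L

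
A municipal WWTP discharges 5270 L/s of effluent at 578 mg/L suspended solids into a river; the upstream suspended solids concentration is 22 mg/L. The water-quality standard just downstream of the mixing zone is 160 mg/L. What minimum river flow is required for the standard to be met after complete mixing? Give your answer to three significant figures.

Set C_mix = 160: (Q·22.00 + 5270·578.0) / (Q + 5270) = 160
→ Q = 5270·(578.0 − 160)/(160 − 22.00) = 15960 L/s.

16000 L/s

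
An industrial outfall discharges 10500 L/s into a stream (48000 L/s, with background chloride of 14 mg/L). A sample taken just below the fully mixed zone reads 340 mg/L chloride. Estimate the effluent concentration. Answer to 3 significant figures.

Mass balance: 48000·14.00 + 10500·Cₑ = 58500·340.0
→ Cₑ = (58500·340.0 − 48000·14.00) / 10500 = 1830 mg/L.

1830 mg/L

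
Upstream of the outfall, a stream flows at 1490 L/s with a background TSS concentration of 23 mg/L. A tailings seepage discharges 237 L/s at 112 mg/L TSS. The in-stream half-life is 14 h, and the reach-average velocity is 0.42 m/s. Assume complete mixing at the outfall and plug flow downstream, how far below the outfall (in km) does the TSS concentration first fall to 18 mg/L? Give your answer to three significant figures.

Flow-weighted average: C = (1490·23.00 + 237.0·112.0) / 1727 = 60810/1727 = 35.21 mg/L.
Half-life 14 h → k = ln 2 / 14 = 0.04951 h⁻¹ = 1.188 d⁻¹.
Set 35.21·exp(−k·t) = 18 → t = ln(35.21/18)/k = 48790 s = 13.55 h.
Distance = v·t = 0.42·48790 = 20490 m = 20.49 km.

20.5 km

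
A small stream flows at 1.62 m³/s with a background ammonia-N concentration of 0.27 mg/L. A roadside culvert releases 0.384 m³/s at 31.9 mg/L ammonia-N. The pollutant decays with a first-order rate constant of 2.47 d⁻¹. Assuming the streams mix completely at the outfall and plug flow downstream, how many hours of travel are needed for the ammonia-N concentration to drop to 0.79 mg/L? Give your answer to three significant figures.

Flow-weighted average: C = (1.620·0.2700 + 0.3840·31.90) / 2.004 = 12.69/2.004 = 6.331 mg/L.
6.331·exp(−k·t) = 0.79 → t = ln(6.331/0.79)/k = 72800 s = 20.22 h.

20.2 h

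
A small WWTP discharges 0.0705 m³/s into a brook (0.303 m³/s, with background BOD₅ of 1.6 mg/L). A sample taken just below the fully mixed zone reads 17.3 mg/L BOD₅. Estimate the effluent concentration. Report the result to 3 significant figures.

Mass balance: 0.3030·1.600 + 0.07050·Cₑ = 0.3735·17.30
→ Cₑ = (0.3735·17.30 − 0.3030·1.600) / 0.07050 = 84.78 mg/L.

84.8 mg/L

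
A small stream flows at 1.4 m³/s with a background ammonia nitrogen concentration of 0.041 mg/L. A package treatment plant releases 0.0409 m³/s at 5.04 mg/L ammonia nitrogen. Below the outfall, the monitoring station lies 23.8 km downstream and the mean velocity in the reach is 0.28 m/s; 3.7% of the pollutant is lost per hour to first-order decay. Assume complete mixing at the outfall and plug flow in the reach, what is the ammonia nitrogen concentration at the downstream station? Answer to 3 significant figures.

0.0751 mg/L

After mixing, C = (1.400·0.04100 + 0.04090·5.040) / 1.441 = 0.2635/1.441 = 0.1829 mg/L.
Travel time t = 23.8·1000 / 0.28 = 85000 s = 23.61 h.
3.7%/h lost → k = −ln(1 − 0.037) = 0.03770 h⁻¹.
First-order decay: C = 0.1829·exp(−k·t) = 0.1829·0.4106 = 0.07509 mg/L.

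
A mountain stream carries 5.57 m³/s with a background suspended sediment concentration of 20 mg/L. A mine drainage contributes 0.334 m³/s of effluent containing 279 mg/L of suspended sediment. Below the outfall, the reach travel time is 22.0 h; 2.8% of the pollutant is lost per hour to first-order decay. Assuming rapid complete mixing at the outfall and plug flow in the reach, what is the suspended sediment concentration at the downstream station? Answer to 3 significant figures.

Conservation of mass: C = (5.570·20.00 + 0.3340·279.0) / 5.904 = 204.6/5.904 = 34.65 mg/L.
2.8%/h lost → k = −ln(1 − 0.028) = 0.02840 h⁻¹.
After decay, C = 34.65 × e^(−kt) = 34.65 × 0.5354 = 18.55 mg/L.

18.6 mg/L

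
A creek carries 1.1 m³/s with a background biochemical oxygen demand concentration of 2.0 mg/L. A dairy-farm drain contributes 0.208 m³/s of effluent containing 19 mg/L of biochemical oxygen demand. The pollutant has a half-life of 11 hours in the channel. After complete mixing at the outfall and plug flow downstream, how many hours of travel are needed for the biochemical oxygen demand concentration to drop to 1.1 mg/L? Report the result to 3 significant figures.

23.1 h

Mixed concentration C = ΣQC/ΣQ = (1.100·2.000 + 0.2080·19.00) / 1.308 = 6.152/1.308 = 4.703 mg/L.
Half-life 11 h → k = ln 2 / 11 = 0.06301 h⁻¹ = 1.512 d⁻¹.
4.703·exp(−k·t) = 1.1 → t = ln(4.703/1.1)/k = 83010 s = 23.06 h.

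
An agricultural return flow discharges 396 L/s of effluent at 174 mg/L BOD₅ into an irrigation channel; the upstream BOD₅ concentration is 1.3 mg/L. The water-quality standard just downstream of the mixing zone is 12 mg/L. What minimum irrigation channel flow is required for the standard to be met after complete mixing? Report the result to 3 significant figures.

Set C_mix = 12: (Q·1.300 + 396.0·174.0) / (Q + 396.0) = 12
→ Q = 396.0·(174.0 − 12)/(12 − 1.300) = 5996 L/s.

6000 L/s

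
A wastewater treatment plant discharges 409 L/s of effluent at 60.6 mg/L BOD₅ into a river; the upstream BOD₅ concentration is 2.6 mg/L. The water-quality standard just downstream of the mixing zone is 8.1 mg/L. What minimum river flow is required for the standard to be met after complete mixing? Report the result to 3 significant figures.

3900 L/s

Set C_mix = 8.1: (Q·2.600 + 409.0·60.60) / (Q + 409.0) = 8.1
→ Q = 409.0·(60.60 − 8.1)/(8.1 − 2.600) = 3904 L/s.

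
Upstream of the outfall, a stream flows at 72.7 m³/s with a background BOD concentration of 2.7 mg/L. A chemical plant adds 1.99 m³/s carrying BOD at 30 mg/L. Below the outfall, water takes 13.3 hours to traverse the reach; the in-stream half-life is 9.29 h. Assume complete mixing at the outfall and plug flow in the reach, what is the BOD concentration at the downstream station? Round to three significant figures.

Mixed concentration C = ΣQC/ΣQ = (72.70·2.700 + 1.990·30.00) / 74.69 = 256.0/74.69 = 3.427 mg/L.
Half-life 9.29 h → k = ln 2 / 9.29 = 0.07461 h⁻¹ = 1.791 d⁻¹.
First-order decay: C = 3.427·exp(−k·t) = 3.427·0.3707 = 1.271 mg/L.

1.27 mg/L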